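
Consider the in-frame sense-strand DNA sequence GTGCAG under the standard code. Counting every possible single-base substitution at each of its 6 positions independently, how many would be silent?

4

Codon 1 (GTG, Val): 3 synonymous substitutions.
Codon 2 (CAG, Gln): 1 synonymous substitution.
Total: 3 + 1 = 4.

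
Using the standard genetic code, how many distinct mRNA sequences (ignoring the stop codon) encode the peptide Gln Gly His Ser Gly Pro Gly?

6144

Gln: 2 codons.
Gly: 4 codons.
His: 2 codons.
Ser: 6 codons.
Gly: 4 codons.
Pro: 4 codons.
Gly: 4 codons.
2 × 4 × 2 × 6 × 4 × 4 × 4 = 6144.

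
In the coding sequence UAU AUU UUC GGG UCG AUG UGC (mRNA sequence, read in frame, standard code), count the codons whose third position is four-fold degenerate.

Codon 1 UAU (Tyr): third position 2-fold.
Codon 2 AUU (Ile): third position 3-fold.
Codon 3 UUC (Phe): third position 2-fold.
Codon 4 GGG (Gly): third position 4-fold.
Codon 5 UCG (Ser): third position 4-fold.
Codon 6 AUG (Met): third position 1-fold.
Codon 7 UGC (Cys): third position 2-fold.
Four-fold degenerate third positions: 2.

2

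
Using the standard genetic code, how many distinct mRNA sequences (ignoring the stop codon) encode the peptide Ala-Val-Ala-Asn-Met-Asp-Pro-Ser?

Ala: 4 codons.
Val: 4 codons.
Ala: 4 codons.
Asn: 2 codons.
Met: 1 codon.
Asp: 2 codons.
Pro: 4 codons.
Ser: 6 codons.
4 × 4 × 4 × 2 × 1 × 2 × 4 × 6 = 6144.

6144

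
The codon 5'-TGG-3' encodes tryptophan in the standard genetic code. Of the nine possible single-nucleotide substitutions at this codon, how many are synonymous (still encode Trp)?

Position 1: none → 0 synonymous.
Position 2: none → 0 synonymous.
Position 3: none → 0 synonymous.
Total: 0 + 0 + 0 = 0.

0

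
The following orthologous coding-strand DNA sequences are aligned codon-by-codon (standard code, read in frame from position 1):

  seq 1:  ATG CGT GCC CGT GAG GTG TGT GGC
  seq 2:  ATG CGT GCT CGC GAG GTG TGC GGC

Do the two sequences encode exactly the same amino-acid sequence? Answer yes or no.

Codon 1: ATG Met / ATG Met — identical.
Codon 2: CGT Arg / CGT Arg — identical.
Codon 3: GCC Ala / GCT Ala — synonymous.
Codon 4: CGT Arg / CGC Arg — synonymous.
Codon 5: GAG Glu / GAG Glu — identical.
Codon 6: GTG Val / GTG Val — identical.
Codon 7: TGT Cys / TGC Cys — synonymous.
Codon 8: GGC Gly / GGC Gly — identical.
Nonsynonymous differences: 0 → same protein.

yes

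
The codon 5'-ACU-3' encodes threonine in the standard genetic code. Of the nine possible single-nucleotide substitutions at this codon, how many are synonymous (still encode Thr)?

Position 1: none → 0 synonymous.
Position 2: none → 0 synonymous.
Position 3: ACC, ACA, ACG → 3 synonymous.
Total: 0 + 0 + 3 = 3.

3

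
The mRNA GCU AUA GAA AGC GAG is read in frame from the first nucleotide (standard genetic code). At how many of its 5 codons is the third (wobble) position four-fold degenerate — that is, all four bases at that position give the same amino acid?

Codon 1 GCU (Ala): third position 4-fold.
Codon 2 AUA (Ile): third position 3-fold.
Codon 3 GAA (Glu): third position 2-fold.
Codon 4 AGC (Ser): third position 2-fold.
Codon 5 GAG (Glu): third position 2-fold.
Four-fold degenerate third positions: 1.

1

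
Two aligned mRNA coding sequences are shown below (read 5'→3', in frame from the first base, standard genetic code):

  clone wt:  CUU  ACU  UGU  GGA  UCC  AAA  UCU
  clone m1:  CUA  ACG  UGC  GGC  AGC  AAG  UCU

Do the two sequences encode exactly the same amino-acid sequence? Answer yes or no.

Codon 1: CUU Leu / CUA Leu — synonymous.
Codon 2: ACU Thr / ACG Thr — synonymous.
Codon 3: UGU Cys / UGC Cys — synonymous.
Codon 4: GGA Gly / GGC Gly — synonymous.
Codon 5: UCC Ser / AGC Ser — synonymous.
Codon 6: AAA Lys / AAG Lys — synonymous.
Codon 7: UCU Ser / UCU Ser — identical.
Nonsynonymous differences: 0 → same protein.

yes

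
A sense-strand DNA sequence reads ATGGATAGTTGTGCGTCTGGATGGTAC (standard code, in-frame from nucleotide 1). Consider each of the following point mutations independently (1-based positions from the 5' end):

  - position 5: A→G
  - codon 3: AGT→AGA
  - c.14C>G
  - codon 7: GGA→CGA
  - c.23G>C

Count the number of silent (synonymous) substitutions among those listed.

Codon 2: GAT (Asp) → GGT (Gly) — missense.
Codon 3: AGT (Ser) → AGA (Arg) — missense.
Codon 5: GCG (Ala) → GGG (Gly) — missense.
Codon 7: GGA (Gly) → CGA (Arg) — missense.
Codon 8: TGG (Trp) → TCG (Ser) — missense.
Synonymous: 0 of 5.

0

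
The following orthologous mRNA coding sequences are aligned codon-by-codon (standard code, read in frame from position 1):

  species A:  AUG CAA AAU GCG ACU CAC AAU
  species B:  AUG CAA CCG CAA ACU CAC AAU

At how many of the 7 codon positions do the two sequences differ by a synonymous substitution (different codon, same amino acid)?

0

Codon 1: AUG Met / AUG Met — identical.
Codon 2: CAA Gln / CAA Gln — identical.
Codon 3: AAU Asn / CCG Pro — nonsynonymous.
Codon 4: GCG Ala / CAA Gln — nonsynonymous.
Codon 5: ACU Thr / ACU Thr — identical.
Codon 6: CAC His / CAC His — identical.
Codon 7: AAU Asn / AAU Asn — identical.
Synonymous differences: 0.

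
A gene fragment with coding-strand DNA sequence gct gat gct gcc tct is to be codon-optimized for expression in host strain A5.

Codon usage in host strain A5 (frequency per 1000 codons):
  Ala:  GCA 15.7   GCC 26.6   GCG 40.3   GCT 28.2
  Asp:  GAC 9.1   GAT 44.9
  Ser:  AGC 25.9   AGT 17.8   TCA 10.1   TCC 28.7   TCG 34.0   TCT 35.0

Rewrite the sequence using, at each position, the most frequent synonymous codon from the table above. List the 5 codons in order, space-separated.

GCG GAT GCG GCG TCT

Codon 1 (Ala): best is GCG at 40.3.
Codon 2 (Asp): best is GAT at 44.9.
Codon 3 (Ala): best is GCG at 40.3.
Codon 4 (Ala): best is GCG at 40.3.
Codon 5 (Ser): best is TCT at 35.0.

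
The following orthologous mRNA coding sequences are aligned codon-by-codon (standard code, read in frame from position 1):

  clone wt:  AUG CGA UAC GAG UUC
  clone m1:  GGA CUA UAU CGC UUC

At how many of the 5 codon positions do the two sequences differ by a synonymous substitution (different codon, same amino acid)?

Codon 1: AUG Met / GGA Gly — nonsynonymous.
Codon 2: CGA Arg / CUA Leu — nonsynonymous.
Codon 3: UAC Tyr / UAU Tyr — synonymous.
Codon 4: GAG Glu / CGC Arg — nonsynonymous.
Codon 5: UUC Phe / UUC Phe — identical.
Synonymous differences: 1.

1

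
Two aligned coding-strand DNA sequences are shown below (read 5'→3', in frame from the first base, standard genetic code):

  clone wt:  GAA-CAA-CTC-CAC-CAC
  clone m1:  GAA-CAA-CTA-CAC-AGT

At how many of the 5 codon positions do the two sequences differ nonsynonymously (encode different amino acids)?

Codon 1: GAA Glu / GAA Glu — identical.
Codon 2: CAA Gln / CAA Gln — identical.
Codon 3: CTC Leu / CTA Leu — synonymous.
Codon 4: CAC His / CAC His — identical.
Codon 5: CAC His / AGT Ser — nonsynonymous.
Nonsynonymous differences: 1.

1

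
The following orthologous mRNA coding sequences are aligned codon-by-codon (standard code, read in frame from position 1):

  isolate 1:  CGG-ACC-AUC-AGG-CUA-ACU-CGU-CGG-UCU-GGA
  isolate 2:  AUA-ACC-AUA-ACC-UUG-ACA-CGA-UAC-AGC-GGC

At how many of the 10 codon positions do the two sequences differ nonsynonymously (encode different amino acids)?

3

Codon 1: CGG Arg / AUA Ile — nonsynonymous.
Codon 2: ACC Thr / ACC Thr — identical.
Codon 3: AUC Ile / AUA Ile — synonymous.
Codon 4: AGG Arg / ACC Thr — nonsynonymous.
Codon 5: CUA Leu / UUG Leu — synonymous.
Codon 6: ACU Thr / ACA Thr — synonymous.
Codon 7: CGU Arg / CGA Arg — synonymous.
Codon 8: CGG Arg / UAC Tyr — nonsynonymous.
Codon 9: UCU Ser / AGC Ser — synonymous.
Codon 10: GGA Gly / GGC Gly — synonymous.
Nonsynonymous differences: 3.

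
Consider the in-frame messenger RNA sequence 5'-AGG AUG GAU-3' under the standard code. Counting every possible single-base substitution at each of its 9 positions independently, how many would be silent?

Codon 1 (AGG, Arg): 2 synonymous substitutions.
Codon 2 (AUG, Met): 0 synonymous substitutions.
Codon 3 (GAU, Asp): 1 synonymous substitution.
Total: 2 + 0 + 1 = 3.

3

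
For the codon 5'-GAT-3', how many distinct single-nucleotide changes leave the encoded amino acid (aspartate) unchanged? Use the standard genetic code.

Position 1: none → 0 synonymous.
Position 2: none → 0 synonymous.
Position 3: GAC → 1 synonymous.
Total: 0 + 0 + 1 = 1.

1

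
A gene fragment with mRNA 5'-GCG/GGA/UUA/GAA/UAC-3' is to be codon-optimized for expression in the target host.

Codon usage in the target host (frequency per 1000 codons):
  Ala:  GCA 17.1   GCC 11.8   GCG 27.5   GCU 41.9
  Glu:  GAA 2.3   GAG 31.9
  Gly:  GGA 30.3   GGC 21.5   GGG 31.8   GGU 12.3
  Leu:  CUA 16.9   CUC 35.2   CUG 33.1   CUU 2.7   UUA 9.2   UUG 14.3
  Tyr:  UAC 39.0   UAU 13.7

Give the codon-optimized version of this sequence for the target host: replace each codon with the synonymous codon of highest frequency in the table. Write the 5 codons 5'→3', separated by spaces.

Codon 1 (Ala): best is GCU at 41.9.
Codon 2 (Gly): best is GGG at 31.8.
Codon 3 (Leu): best is CUC at 35.2.
Codon 4 (Glu): best is GAG at 31.9.
Codon 5 (Tyr): best is UAC at 39.0.

GCU GGG CUC GAG UAC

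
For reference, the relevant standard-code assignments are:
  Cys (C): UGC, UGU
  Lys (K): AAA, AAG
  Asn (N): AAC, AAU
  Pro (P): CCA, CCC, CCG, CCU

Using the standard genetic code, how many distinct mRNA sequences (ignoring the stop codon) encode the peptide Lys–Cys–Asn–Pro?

Lys: 2 codons.
Cys: 2 codons.
Asn: 2 codons.
Pro: 4 codons.
2 × 2 × 2 × 4 = 32.

32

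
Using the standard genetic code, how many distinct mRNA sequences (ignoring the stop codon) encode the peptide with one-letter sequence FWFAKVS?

Phe: 2 codons.
Trp: 1 codon.
Phe: 2 codons.
Ala: 4 codons.
Lys: 2 codons.
Val: 4 codons.
Ser: 6 codons.
2 × 1 × 2 × 4 × 2 × 4 × 6 = 768.

768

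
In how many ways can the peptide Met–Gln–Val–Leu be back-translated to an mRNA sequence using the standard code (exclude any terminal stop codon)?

Met: 1 codon.
Gln: 2 codons.
Val: 4 codons.
Leu: 6 codons.
1 × 2 × 4 × 6 = 48.

48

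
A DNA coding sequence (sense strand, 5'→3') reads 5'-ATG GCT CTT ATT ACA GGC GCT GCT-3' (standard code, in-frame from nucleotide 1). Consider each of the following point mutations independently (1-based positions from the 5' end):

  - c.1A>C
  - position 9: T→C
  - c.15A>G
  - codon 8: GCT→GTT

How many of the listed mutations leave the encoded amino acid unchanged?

2

Codon 1: ATG (Met) → CTG (Leu) — missense.
Codon 3: CTT (Leu) → CTC (Leu) — synonymous.
Codon 5: ACA (Thr) → ACG (Thr) — synonymous.
Codon 8: GCT (Ala) → GTT (Val) — missense.
Synonymous: 2 of 4.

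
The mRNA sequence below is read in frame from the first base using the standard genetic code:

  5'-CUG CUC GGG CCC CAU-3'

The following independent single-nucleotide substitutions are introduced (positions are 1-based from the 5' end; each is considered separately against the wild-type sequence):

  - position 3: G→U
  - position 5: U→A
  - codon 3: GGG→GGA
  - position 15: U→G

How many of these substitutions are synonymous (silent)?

2

Codon 1: CUG (Leu) → CUU (Leu) — synonymous.
Codon 2: CUC (Leu) → CAC (His) — missense.
Codon 3: GGG (Gly) → GGA (Gly) — synonymous.
Codon 5: CAU (His) → CAG (Gln) — missense.
Synonymous: 2 of 4.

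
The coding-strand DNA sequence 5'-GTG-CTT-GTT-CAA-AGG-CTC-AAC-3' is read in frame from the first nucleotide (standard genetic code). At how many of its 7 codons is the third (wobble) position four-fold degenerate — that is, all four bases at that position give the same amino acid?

4

Codon 1 GTG (Val): third position 4-fold.
Codon 2 CTT (Leu): third position 4-fold.
Codon 3 GTT (Val): third position 4-fold.
Codon 4 CAA (Gln): third position 2-fold.
Codon 5 AGG (Arg): third position 2-fold.
Codon 6 CTC (Leu): third position 4-fold.
Codon 7 AAC (Asn): third position 2-fold.
Four-fold degenerate third positions: 4.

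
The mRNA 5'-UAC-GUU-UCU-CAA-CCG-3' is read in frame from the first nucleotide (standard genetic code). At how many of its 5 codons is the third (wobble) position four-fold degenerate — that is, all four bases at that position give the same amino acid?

3

Codon 1 UAC (Tyr): third position 2-fold.
Codon 2 GUU (Val): third position 4-fold.
Codon 3 UCU (Ser): third position 4-fold.
Codon 4 CAA (Gln): third position 2-fold.
Codon 5 CCG (Pro): third position 4-fold.
Four-fold degenerate third positions: 3.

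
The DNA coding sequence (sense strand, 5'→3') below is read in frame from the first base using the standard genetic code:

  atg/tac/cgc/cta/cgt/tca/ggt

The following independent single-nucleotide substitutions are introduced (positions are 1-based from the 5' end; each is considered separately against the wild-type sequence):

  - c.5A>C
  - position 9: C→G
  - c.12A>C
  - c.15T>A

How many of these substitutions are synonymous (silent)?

Codon 2: TAC (Tyr) → TCC (Ser) — missense.
Codon 3: CGC (Arg) → CGG (Arg) — synonymous.
Codon 4: CTA (Leu) → CTC (Leu) — synonymous.
Codon 5: CGT (Arg) → CGA (Arg) — synonymous.
Synonymous: 3 of 4.

3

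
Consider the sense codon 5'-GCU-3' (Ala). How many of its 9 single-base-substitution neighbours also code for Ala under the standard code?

3

Position 1: none → 0 synonymous.
Position 2: none → 0 synonymous.
Position 3: GCC, GCA, GCG → 3 synonymous.
Total: 0 + 0 + 3 = 3.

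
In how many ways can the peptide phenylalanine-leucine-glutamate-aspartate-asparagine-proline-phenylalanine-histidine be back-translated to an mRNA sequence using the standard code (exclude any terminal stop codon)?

1536

Phe: 2 codons.
Leu: 6 codons.
Glu: 2 codons.
Asp: 2 codons.
Asn: 2 codons.
Pro: 4 codons.
Phe: 2 codons.
His: 2 codons.
2 × 6 × 2 × 2 × 2 × 4 × 2 × 2 = 1536.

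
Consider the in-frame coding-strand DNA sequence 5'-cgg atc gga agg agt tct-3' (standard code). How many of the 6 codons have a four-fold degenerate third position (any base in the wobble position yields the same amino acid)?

Codon 1 CGG (Arg): third position 4-fold.
Codon 2 ATC (Ile): third position 3-fold.
Codon 3 GGA (Gly): third position 4-fold.
Codon 4 AGG (Arg): third position 2-fold.
Codon 5 AGT (Ser): third position 2-fold.
Codon 6 TCT (Ser): third position 4-fold.
Four-fold degenerate third positions: 3.

3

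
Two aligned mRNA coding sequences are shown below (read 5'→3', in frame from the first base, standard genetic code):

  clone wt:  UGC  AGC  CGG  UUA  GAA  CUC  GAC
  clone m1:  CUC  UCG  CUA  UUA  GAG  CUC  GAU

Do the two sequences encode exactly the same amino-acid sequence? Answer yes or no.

Codon 1: UGC Cys / CUC Leu — nonsynonymous.
Codon 2: AGC Ser / UCG Ser — synonymous.
Codon 3: CGG Arg / CUA Leu — nonsynonymous.
Codon 4: UUA Leu / UUA Leu — identical.
Codon 5: GAA Glu / GAG Glu — synonymous.
Codon 6: CUC Leu / CUC Leu — identical.
Codon 7: GAC Asp / GAU Asp — synonymous.
Nonsynonymous differences: 2 → different protein.

no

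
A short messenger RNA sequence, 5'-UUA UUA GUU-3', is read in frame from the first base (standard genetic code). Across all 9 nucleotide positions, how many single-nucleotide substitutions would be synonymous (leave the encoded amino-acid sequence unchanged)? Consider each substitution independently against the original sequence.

7

Codon 1 (UUA, Leu): 2 synonymous substitutions.
Codon 2 (UUA, Leu): 2 synonymous substitutions.
Codon 3 (GUU, Val): 3 synonymous substitutions.
Total: 2 + 2 + 3 = 7.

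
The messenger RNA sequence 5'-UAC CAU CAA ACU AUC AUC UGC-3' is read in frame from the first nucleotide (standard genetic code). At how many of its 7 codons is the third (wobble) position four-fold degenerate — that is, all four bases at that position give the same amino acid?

1

Codon 1 UAC (Tyr): third position 2-fold.
Codon 2 CAU (His): third position 2-fold.
Codon 3 CAA (Gln): third position 2-fold.
Codon 4 ACU (Thr): third position 4-fold.
Codon 5 AUC (Ile): third position 3-fold.
Codon 6 AUC (Ile): third position 3-fold.
Codon 7 UGC (Cys): third position 2-fold.
Four-fold degenerate third positions: 1.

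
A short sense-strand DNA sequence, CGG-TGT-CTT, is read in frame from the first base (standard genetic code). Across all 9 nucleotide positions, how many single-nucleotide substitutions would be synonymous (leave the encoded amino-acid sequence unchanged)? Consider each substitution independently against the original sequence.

Codon 1 (CGG, Arg): 4 synonymous substitutions.
Codon 2 (TGT, Cys): 1 synonymous substitution.
Codon 3 (CTT, Leu): 3 synonymous substitutions.
Total: 4 + 1 + 3 = 8.

8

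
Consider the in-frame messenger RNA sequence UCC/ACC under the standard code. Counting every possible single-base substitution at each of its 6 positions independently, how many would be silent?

Codon 1 (UCC, Ser): 3 synonymous substitutions.
Codon 2 (ACC, Thr): 3 synonymous substitutions.
Total: 3 + 3 = 6.

6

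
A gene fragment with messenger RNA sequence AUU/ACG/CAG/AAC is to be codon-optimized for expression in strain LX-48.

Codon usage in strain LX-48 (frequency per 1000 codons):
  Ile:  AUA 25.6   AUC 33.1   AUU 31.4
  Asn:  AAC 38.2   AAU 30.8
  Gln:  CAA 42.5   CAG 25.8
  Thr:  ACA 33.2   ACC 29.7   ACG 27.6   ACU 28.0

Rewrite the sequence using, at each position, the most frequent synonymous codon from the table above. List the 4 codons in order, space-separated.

Codon 1 (Ile): best is AUC at 33.1.
Codon 2 (Thr): best is ACA at 33.2.
Codon 3 (Gln): best is CAA at 42.5.
Codon 4 (Asn): best is AAC at 38.2.

AUC ACA CAA AAC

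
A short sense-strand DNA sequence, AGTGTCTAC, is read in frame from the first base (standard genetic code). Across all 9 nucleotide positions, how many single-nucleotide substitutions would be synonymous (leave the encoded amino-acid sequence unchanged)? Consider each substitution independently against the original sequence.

Codon 1 (AGT, Ser): 1 synonymous substitution.
Codon 2 (GTC, Val): 3 synonymous substitutions.
Codon 3 (TAC, Tyr): 1 synonymous substitution.
Total: 1 + 3 + 1 = 5.

5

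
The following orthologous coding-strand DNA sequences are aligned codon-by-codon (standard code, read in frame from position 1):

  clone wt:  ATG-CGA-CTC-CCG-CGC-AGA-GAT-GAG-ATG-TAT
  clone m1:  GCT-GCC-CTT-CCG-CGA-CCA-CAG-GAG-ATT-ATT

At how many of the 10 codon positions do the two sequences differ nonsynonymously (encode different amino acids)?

Codon 1: ATG Met / GCT Ala — nonsynonymous.
Codon 2: CGA Arg / GCC Ala — nonsynonymous.
Codon 3: CTC Leu / CTT Leu — synonymous.
Codon 4: CCG Pro / CCG Pro — identical.
Codon 5: CGC Arg / CGA Arg — synonymous.
Codon 6: AGA Arg / CCA Pro — nonsynonymous.
Codon 7: GAT Asp / CAG Gln — nonsynonymous.
Codon 8: GAG Glu / GAG Glu — identical.
Codon 9: ATG Met / ATT Ile — nonsynonymous.
Codon 10: TAT Tyr / ATT Ile — nonsynonymous.
Nonsynonymous differences: 6.

6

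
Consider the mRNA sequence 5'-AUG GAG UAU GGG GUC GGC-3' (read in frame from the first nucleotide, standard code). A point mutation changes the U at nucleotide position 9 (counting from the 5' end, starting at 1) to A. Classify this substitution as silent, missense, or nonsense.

Position 9 falls in codon 3: UAU → Tyr.
After the substitution the codon is UAA → Stop.
The new codon is a stop codon, so this is a nonsense mutation.

nonsense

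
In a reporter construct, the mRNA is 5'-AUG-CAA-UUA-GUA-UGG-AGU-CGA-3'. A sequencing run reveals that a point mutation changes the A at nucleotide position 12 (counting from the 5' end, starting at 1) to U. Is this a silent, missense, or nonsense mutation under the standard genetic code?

silent

Position 12 falls in codon 4: GUA → Val.
After the substitution the codon is GUU → Val.
Both encode Val, so the change is synonymous.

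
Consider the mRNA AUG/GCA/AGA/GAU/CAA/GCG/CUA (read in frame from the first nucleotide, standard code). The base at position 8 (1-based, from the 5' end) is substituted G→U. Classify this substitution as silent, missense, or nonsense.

Position 8 falls in codon 3: AGA → Arg.
After the substitution the codon is AUA → Ile.
Arg ≠ Ile, so this is a missense mutation.

missense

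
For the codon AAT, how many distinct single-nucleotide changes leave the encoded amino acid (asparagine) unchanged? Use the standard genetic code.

Position 1: none → 0 synonymous.
Position 2: none → 0 synonymous.
Position 3: AAC → 1 synonymous.
Total: 0 + 0 + 1 = 1.

1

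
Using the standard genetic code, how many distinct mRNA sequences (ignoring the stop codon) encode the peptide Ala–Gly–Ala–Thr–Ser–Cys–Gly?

Ala: 4 codons.
Gly: 4 codons.
Ala: 4 codons.
Thr: 4 codons.
Ser: 6 codons.
Cys: 2 codons.
Gly: 4 codons.
4 × 4 × 4 × 4 × 6 × 2 × 4 = 12288.

12288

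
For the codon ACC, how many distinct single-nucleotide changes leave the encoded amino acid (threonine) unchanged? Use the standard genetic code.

Position 1: none → 0 synonymous.
Position 2: none → 0 synonymous.
Position 3: ACU, ACA, ACG → 3 synonymous.
Total: 0 + 0 + 3 = 3.

3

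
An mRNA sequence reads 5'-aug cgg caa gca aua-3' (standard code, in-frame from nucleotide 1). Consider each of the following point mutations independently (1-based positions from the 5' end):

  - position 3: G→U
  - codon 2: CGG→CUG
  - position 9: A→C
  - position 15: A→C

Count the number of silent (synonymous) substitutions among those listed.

1

Codon 1: AUG (Met) → AUU (Ile) — missense.
Codon 2: CGG (Arg) → CUG (Leu) — missense.
Codon 3: CAA (Gln) → CAC (His) — missense.
Codon 5: AUA (Ile) → AUC (Ile) — synonymous.
Synonymous: 1 of 4.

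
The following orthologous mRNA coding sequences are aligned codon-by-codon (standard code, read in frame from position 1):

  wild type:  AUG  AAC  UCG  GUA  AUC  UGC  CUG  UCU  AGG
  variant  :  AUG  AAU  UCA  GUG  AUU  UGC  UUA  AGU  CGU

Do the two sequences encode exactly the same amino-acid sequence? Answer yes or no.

Codon 1: AUG Met / AUG Met — identical.
Codon 2: AAC Asn / AAU Asn — synonymous.
Codon 3: UCG Ser / UCA Ser — synonymous.
Codon 4: GUA Val / GUG Val — synonymous.
Codon 5: AUC Ile / AUU Ile — synonymous.
Codon 6: UGC Cys / UGC Cys — identical.
Codon 7: CUG Leu / UUA Leu — synonymous.
Codon 8: UCU Ser / AGU Ser — synonymous.
Codon 9: AGG Arg / CGU Arg — synonymous.
Nonsynonymous differences: 0 → same protein.

yes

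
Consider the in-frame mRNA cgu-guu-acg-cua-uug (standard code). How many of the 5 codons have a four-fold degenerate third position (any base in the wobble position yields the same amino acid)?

Codon 1 CGU (Arg): third position 4-fold.
Codon 2 GUU (Val): third position 4-fold.
Codon 3 ACG (Thr): third position 4-fold.
Codon 4 CUA (Leu): third position 4-fold.
Codon 5 UUG (Leu): third position 2-fold.
Four-fold degenerate third positions: 4.

4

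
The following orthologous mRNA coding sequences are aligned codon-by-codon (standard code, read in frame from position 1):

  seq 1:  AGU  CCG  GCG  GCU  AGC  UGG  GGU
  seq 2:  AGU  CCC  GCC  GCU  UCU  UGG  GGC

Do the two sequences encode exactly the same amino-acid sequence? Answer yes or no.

yes

Codon 1: AGU Ser / AGU Ser — identical.
Codon 2: CCG Pro / CCC Pro — synonymous.
Codon 3: GCG Ala / GCC Ala — synonymous.
Codon 4: GCU Ala / GCU Ala — identical.
Codon 5: AGC Ser / UCU Ser — synonymous.
Codon 6: UGG Trp / UGG Trp — identical.
Codon 7: GGU Gly / GGC Gly — synonymous.
Nonsynonymous differences: 0 → same protein.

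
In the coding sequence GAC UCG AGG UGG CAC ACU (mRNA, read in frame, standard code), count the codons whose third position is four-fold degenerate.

2

Codon 1 GAC (Asp): third position 2-fold.
Codon 2 UCG (Ser): third position 4-fold.
Codon 3 AGG (Arg): third position 2-fold.
Codon 4 UGG (Trp): third position 1-fold.
Codon 5 CAC (His): third position 2-fold.
Codon 6 ACU (Thr): third position 4-fold.
Four-fold degenerate third positions: 2.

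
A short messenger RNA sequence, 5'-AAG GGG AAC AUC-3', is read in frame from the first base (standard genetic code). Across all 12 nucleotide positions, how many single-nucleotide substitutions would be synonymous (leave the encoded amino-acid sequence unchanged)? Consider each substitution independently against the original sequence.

7

Codon 1 (AAG, Lys): 1 synonymous substitution.
Codon 2 (GGG, Gly): 3 synonymous substitutions.
Codon 3 (AAC, Asn): 1 synonymous substitution.
Codon 4 (AUC, Ile): 2 synonymous substitutions.
Total: 1 + 3 + 1 + 2 = 7.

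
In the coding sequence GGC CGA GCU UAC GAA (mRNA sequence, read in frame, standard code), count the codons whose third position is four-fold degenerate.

3

Codon 1 GGC (Gly): third position 4-fold.
Codon 2 CGA (Arg): third position 4-fold.
Codon 3 GCU (Ala): third position 4-fold.
Codon 4 UAC (Tyr): third position 2-fold.
Codon 5 GAA (Glu): third position 2-fold.
Four-fold degenerate third positions: 3.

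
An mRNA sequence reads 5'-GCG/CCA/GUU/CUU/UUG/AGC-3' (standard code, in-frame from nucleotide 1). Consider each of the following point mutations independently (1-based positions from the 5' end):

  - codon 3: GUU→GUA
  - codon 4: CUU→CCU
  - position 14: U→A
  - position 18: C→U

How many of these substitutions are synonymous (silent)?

Codon 3: GUU (Val) → GUA (Val) — synonymous.
Codon 4: CUU (Leu) → CCU (Pro) — missense.
Codon 5: UUG (Leu) → UAG (Stop) — nonsense.
Codon 6: AGC (Ser) → AGU (Ser) — synonymous.
Synonymous: 2 of 4.

2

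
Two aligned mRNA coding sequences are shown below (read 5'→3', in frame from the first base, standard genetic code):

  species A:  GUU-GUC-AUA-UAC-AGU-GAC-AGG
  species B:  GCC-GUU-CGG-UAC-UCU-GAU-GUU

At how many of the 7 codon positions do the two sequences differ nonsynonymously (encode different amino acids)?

Codon 1: GUU Val / GCC Ala — nonsynonymous.
Codon 2: GUC Val / GUU Val — synonymous.
Codon 3: AUA Ile / CGG Arg — nonsynonymous.
Codon 4: UAC Tyr / UAC Tyr — identical.
Codon 5: AGU Ser / UCU Ser — synonymous.
Codon 6: GAC Asp / GAU Asp — synonymous.
Codon 7: AGG Arg / GUU Val — nonsynonymous.
Nonsynonymous differences: 3.

3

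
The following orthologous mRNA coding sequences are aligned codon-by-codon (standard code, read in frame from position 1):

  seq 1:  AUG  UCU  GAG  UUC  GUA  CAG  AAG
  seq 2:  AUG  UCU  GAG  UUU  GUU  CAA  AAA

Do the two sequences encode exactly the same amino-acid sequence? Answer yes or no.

yes

Codon 1: AUG Met / AUG Met — identical.
Codon 2: UCU Ser / UCU Ser — identical.
Codon 3: GAG Glu / GAG Glu — identical.
Codon 4: UUC Phe / UUU Phe — synonymous.
Codon 5: GUA Val / GUU Val — synonymous.
Codon 6: CAG Gln / CAA Gln — synonymous.
Codon 7: AAG Lys / AAA Lys — synonymous.
Nonsynonymous differences: 0 → same protein.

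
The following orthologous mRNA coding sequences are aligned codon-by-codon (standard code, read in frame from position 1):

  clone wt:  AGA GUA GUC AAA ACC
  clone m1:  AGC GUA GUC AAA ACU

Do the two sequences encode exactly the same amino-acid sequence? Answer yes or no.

no

Codon 1: AGA Arg / AGC Ser — nonsynonymous.
Codon 2: GUA Val / GUA Val — identical.
Codon 3: GUC Val / GUC Val — identical.
Codon 4: AAA Lys / AAA Lys — identical.
Codon 5: ACC Thr / ACU Thr — synonymous.
Nonsynonymous differences: 1 → different protein.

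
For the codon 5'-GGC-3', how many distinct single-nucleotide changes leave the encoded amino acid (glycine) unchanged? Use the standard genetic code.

Position 1: none → 0 synonymous.
Position 2: none → 0 synonymous.
Position 3: GGU, GGA, GGG → 3 synonymous.
Total: 0 + 0 + 3 = 3.

3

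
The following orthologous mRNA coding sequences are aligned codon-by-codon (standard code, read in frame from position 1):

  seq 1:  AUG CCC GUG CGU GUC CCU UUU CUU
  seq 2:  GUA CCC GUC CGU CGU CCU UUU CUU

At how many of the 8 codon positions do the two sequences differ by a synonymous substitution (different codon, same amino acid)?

1

Codon 1: AUG Met / GUA Val — nonsynonymous.
Codon 2: CCC Pro / CCC Pro — identical.
Codon 3: GUG Val / GUC Val — synonymous.
Codon 4: CGU Arg / CGU Arg — identical.
Codon 5: GUC Val / CGU Arg — nonsynonymous.
Codon 6: CCU Pro / CCU Pro — identical.
Codon 7: UUU Phe / UUU Phe — identical.
Codon 8: CUU Leu / CUU Leu — identical.
Synonymous differences: 1.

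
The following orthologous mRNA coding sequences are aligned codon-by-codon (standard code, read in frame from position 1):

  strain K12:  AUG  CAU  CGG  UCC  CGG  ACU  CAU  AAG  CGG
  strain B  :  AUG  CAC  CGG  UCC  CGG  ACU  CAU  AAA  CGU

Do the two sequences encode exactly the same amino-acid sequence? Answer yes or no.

Codon 1: AUG Met / AUG Met — identical.
Codon 2: CAU His / CAC His — synonymous.
Codon 3: CGG Arg / CGG Arg — identical.
Codon 4: UCC Ser / UCC Ser — identical.
Codon 5: CGG Arg / CGG Arg — identical.
Codon 6: ACU Thr / ACU Thr — identical.
Codon 7: CAU His / CAU His — identical.
Codon 8: AAG Lys / AAA Lys — synonymous.
Codon 9: CGG Arg / CGU Arg — synonymous.
Nonsynonymous differences: 0 → same protein.

yes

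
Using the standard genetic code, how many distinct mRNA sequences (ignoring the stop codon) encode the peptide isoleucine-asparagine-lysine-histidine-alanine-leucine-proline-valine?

Ile: 3 codons.
Asn: 2 codons.
Lys: 2 codons.
His: 2 codons.
Ala: 4 codons.
Leu: 6 codons.
Pro: 4 codons.
Val: 4 codons.
3 × 2 × 2 × 2 × 4 × 6 × 4 × 4 = 9216.

9216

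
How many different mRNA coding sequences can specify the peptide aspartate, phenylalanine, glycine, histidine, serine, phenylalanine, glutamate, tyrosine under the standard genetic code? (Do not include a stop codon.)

1536

Asp: 2 codons.
Phe: 2 codons.
Gly: 4 codons.
His: 2 codons.
Ser: 6 codons.
Phe: 2 codons.
Glu: 2 codons.
Tyr: 2 codons.
2 × 2 × 4 × 2 × 6 × 2 × 2 × 2 = 1536.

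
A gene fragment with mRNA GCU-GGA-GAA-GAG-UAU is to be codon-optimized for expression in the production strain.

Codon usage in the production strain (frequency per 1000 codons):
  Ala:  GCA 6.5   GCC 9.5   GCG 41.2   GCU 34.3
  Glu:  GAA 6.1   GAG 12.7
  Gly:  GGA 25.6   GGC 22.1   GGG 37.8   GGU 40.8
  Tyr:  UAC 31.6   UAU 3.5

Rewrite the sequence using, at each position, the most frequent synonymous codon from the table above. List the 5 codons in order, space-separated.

GCG GGU GAG GAG UAC

Codon 1 (Ala): best is GCG at 41.2.
Codon 2 (Gly): best is GGU at 40.8.
Codon 3 (Glu): best is GAG at 12.7.
Codon 4 (Glu): best is GAG at 12.7.
Codon 5 (Tyr): best is UAC at 31.6.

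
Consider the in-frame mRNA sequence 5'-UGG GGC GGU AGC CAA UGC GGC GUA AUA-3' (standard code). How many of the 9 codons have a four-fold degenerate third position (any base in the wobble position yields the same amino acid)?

4

Codon 1 UGG (Trp): third position 1-fold.
Codon 2 GGC (Gly): third position 4-fold.
Codon 3 GGU (Gly): third position 4-fold.
Codon 4 AGC (Ser): third position 2-fold.
Codon 5 CAA (Gln): third position 2-fold.
Codon 6 UGC (Cys): third position 2-fold.
Codon 7 GGC (Gly): third position 4-fold.
Codon 8 GUA (Val): third position 4-fold.
Codon 9 AUA (Ile): third position 3-fold.
Four-fold degenerate third positions: 4.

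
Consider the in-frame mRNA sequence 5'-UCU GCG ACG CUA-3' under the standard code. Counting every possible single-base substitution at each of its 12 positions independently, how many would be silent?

13

Codon 1 (UCU, Ser): 3 synonymous substitutions.
Codon 2 (GCG, Ala): 3 synonymous substitutions.
Codon 3 (ACG, Thr): 3 synonymous substitutions.
Codon 4 (CUA, Leu): 4 synonymous substitutions.
Total: 3 + 3 + 3 + 4 = 13.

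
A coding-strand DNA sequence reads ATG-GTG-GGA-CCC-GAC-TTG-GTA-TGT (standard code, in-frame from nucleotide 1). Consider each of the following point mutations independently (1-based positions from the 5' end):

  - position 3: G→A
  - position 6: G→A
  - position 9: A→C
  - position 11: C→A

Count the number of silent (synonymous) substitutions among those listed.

2

Codon 1: ATG (Met) → ATA (Ile) — missense.
Codon 2: GTG (Val) → GTA (Val) — synonymous.
Codon 3: GGA (Gly) → GGC (Gly) — synonymous.
Codon 4: CCC (Pro) → CAC (His) — missense.
Synonymous: 2 of 4.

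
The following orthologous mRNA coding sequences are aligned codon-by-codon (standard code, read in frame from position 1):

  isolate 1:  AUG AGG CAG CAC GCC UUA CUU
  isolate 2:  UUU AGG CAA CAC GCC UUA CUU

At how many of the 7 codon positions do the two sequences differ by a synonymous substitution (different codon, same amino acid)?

1

Codon 1: AUG Met / UUU Phe — nonsynonymous.
Codon 2: AGG Arg / AGG Arg — identical.
Codon 3: CAG Gln / CAA Gln — synonymous.
Codon 4: CAC His / CAC His — identical.
Codon 5: GCC Ala / GCC Ala — identical.
Codon 6: UUA Leu / UUA Leu — identical.
Codon 7: CUU Leu / CUU Leu — identical.
Synonymous differences: 1.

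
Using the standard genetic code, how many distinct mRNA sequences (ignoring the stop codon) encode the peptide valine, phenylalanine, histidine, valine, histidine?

128

Val: 4 codons.
Phe: 2 codons.
His: 2 codons.
Val: 4 codons.
His: 2 codons.
4 × 2 × 2 × 4 × 2 = 128.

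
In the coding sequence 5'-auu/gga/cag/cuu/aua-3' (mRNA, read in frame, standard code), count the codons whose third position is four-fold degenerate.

2

Codon 1 AUU (Ile): third position 3-fold.
Codon 2 GGA (Gly): third position 4-fold.
Codon 3 CAG (Gln): third position 2-fold.
Codon 4 CUU (Leu): third position 4-fold.
Codon 5 AUA (Ile): third position 3-fold.
Four-fold degenerate third positions: 2.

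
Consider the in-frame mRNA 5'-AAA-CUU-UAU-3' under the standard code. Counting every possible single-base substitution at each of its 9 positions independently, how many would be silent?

5

Codon 1 (AAA, Lys): 1 synonymous substitution.
Codon 2 (CUU, Leu): 3 synonymous substitutions.
Codon 3 (UAU, Tyr): 1 synonymous substitution.
Total: 1 + 3 + 1 = 5.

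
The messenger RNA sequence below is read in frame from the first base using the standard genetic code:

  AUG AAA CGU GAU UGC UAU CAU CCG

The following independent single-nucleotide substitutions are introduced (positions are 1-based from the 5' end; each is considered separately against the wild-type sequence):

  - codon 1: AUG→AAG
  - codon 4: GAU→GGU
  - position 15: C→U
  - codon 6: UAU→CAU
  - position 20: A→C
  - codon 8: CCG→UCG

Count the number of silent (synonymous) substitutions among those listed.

Codon 1: AUG (Met) → AAG (Lys) — missense.
Codon 4: GAU (Asp) → GGU (Gly) — missense.
Codon 5: UGC (Cys) → UGU (Cys) — synonymous.
Codon 6: UAU (Tyr) → CAU (His) — missense.
Codon 7: CAU (His) → CCU (Pro) — missense.
Codon 8: CCG (Pro) → UCG (Ser) — missense.
Synonymous: 1 of 6.

1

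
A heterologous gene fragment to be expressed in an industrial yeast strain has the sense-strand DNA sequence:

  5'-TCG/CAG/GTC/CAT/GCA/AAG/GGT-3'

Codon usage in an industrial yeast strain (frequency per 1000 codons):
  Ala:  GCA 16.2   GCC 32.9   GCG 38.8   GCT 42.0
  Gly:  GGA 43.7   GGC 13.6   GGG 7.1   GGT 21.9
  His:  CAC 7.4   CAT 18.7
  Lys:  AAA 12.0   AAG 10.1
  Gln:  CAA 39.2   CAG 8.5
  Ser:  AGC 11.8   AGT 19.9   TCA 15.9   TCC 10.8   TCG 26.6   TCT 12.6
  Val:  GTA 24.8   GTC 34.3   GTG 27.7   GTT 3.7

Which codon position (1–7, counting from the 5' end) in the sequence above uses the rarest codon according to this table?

2

Codon 1 TCG (Ser): 26.6 per 1000.
Codon 2 CAG (Gln): 8.5 per 1000.
Codon 3 GTC (Val): 34.3 per 1000.
Codon 4 CAT (His): 18.7 per 1000.
Codon 5 GCA (Ala): 16.2 per 1000.
Codon 6 AAG (Lys): 10.1 per 1000.
Codon 7 GGT (Gly): 21.9 per 1000.
Lowest frequency is 8.5 at codon 2.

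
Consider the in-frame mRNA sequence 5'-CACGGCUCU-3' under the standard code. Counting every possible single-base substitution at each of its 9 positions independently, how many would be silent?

7

Codon 1 (CAC, His): 1 synonymous substitution.
Codon 2 (GGC, Gly): 3 synonymous substitutions.
Codon 3 (UCU, Ser): 3 synonymous substitutions.
Total: 1 + 3 + 3 = 7.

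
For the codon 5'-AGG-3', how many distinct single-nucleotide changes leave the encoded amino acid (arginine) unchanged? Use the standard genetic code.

Position 1: CGG → 1 synonymous.
Position 2: none → 0 synonymous.
Position 3: AGA → 1 synonymous.
Total: 1 + 0 + 1 = 2.

2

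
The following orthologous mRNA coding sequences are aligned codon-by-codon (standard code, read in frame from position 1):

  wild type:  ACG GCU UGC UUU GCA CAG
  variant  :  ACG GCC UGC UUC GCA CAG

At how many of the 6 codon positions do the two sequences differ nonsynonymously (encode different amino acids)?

0

Codon 1: ACG Thr / ACG Thr — identical.
Codon 2: GCU Ala / GCC Ala — synonymous.
Codon 3: UGC Cys / UGC Cys — identical.
Codon 4: UUU Phe / UUC Phe — synonymous.
Codon 5: GCA Ala / GCA Ala — identical.
Codon 6: CAG Gln / CAG Gln — identical.
Nonsynonymous differences: 0.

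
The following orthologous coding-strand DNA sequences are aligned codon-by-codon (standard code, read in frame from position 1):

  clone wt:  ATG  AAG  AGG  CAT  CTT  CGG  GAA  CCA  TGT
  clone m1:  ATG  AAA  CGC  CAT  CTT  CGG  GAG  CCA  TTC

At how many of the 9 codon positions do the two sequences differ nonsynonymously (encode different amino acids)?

1

Codon 1: ATG Met / ATG Met — identical.
Codon 2: AAG Lys / AAA Lys — synonymous.
Codon 3: AGG Arg / CGC Arg — synonymous.
Codon 4: CAT His / CAT His — identical.
Codon 5: CTT Leu / CTT Leu — identical.
Codon 6: CGG Arg / CGG Arg — identical.
Codon 7: GAA Glu / GAG Glu — synonymous.
Codon 8: CCA Pro / CCA Pro — identical.
Codon 9: TGT Cys / TTC Phe — nonsynonymous.
Nonsynonymous differences: 1.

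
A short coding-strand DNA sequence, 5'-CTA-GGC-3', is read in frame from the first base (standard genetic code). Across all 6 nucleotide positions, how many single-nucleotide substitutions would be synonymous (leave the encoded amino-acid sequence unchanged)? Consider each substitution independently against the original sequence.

7

Codon 1 (CTA, Leu): 4 synonymous substitutions.
Codon 2 (GGC, Gly): 3 synonymous substitutions.
Total: 4 + 3 = 7.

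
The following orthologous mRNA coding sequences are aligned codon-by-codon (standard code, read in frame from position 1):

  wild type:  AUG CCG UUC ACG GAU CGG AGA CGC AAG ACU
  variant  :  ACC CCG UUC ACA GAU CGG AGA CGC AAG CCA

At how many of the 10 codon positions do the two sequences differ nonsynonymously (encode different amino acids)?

Codon 1: AUG Met / ACC Thr — nonsynonymous.
Codon 2: CCG Pro / CCG Pro — identical.
Codon 3: UUC Phe / UUC Phe — identical.
Codon 4: ACG Thr / ACA Thr — synonymous.
Codon 5: GAU Asp / GAU Asp — identical.
Codon 6: CGG Arg / CGG Arg — identical.
Codon 7: AGA Arg / AGA Arg — identical.
Codon 8: CGC Arg / CGC Arg — identical.
Codon 9: AAG Lys / AAG Lys — identical.
Codon 10: ACU Thr / CCA Pro — nonsynonymous.
Nonsynonymous differences: 2.

2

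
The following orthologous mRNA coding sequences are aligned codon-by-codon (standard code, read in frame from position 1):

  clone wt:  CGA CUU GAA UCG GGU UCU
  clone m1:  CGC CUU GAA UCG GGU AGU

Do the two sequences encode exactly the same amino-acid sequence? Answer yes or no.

Codon 1: CGA Arg / CGC Arg — synonymous.
Codon 2: CUU Leu / CUU Leu — identical.
Codon 3: GAA Glu / GAA Glu — identical.
Codon 4: UCG Ser / UCG Ser — identical.
Codon 5: GGU Gly / GGU Gly — identical.
Codon 6: UCU Ser / AGU Ser — synonymous.
Nonsynonymous differences: 0 → same protein.

yes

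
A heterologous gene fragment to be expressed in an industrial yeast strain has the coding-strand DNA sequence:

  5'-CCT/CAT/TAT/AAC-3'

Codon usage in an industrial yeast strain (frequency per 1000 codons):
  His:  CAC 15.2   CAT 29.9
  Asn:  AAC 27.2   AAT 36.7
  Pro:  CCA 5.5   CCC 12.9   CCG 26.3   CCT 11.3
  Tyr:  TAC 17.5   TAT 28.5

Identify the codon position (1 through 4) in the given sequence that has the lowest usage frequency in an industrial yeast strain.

Codon 1 CCT (Pro): 11.3 per 1000.
Codon 2 CAT (His): 29.9 per 1000.
Codon 3 TAT (Tyr): 28.5 per 1000.
Codon 4 AAC (Asn): 27.2 per 1000.
Lowest frequency is 11.3 at codon 1.

1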